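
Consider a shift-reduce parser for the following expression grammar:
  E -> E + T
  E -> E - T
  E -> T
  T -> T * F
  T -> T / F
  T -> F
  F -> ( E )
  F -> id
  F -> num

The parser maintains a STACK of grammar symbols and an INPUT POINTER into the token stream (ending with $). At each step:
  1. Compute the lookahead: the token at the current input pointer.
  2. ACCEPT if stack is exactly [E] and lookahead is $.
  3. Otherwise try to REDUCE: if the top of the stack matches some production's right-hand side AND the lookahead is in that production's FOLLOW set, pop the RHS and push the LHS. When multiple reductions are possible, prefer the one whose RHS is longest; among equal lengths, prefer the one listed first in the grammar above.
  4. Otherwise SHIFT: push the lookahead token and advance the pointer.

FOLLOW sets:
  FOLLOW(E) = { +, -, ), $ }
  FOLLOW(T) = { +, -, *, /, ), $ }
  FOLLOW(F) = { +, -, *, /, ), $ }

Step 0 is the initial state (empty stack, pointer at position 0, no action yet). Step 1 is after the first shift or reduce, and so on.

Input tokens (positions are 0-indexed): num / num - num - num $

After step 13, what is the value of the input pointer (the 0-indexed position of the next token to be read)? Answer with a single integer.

Answer: 5

Derivation:
Step 1: shift num. Stack=[num] ptr=1 lookahead=/ remaining=[/ num - num - num $]
Step 2: reduce F->num. Stack=[F] ptr=1 lookahead=/ remaining=[/ num - num - num $]
Step 3: reduce T->F. Stack=[T] ptr=1 lookahead=/ remaining=[/ num - num - num $]
Step 4: shift /. Stack=[T /] ptr=2 lookahead=num remaining=[num - num - num $]
Step 5: shift num. Stack=[T / num] ptr=3 lookahead=- remaining=[- num - num $]
Step 6: reduce F->num. Stack=[T / F] ptr=3 lookahead=- remaining=[- num - num $]
Step 7: reduce T->T / F. Stack=[T] ptr=3 lookahead=- remaining=[- num - num $]
Step 8: reduce E->T. Stack=[E] ptr=3 lookahead=- remaining=[- num - num $]
Step 9: shift -. Stack=[E -] ptr=4 lookahead=num remaining=[num - num $]
Step 10: shift num. Stack=[E - num] ptr=5 lookahead=- remaining=[- num $]
Step 11: reduce F->num. Stack=[E - F] ptr=5 lookahead=- remaining=[- num $]
Step 12: reduce T->F. Stack=[E - T] ptr=5 lookahead=- remaining=[- num $]
Step 13: reduce E->E - T. Stack=[E] ptr=5 lookahead=- remaining=[- num $]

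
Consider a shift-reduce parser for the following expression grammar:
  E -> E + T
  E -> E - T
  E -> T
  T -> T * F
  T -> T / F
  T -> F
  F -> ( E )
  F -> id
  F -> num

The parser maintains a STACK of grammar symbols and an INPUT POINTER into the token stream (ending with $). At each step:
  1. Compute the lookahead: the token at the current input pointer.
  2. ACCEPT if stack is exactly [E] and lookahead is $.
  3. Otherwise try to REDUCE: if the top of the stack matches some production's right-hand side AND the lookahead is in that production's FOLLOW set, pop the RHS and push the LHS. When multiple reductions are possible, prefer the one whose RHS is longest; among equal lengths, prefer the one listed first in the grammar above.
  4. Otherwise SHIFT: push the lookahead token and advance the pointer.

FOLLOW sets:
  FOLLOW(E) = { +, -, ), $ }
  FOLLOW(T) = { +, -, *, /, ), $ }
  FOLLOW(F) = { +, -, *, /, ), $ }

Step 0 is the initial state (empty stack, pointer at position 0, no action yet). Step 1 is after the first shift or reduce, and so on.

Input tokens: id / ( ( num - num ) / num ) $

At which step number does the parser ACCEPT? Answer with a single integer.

Answer: 28

Derivation:
Step 1: shift id. Stack=[id] ptr=1 lookahead=/ remaining=[/ ( ( num - num ) / num ) $]
Step 2: reduce F->id. Stack=[F] ptr=1 lookahead=/ remaining=[/ ( ( num - num ) / num ) $]
Step 3: reduce T->F. Stack=[T] ptr=1 lookahead=/ remaining=[/ ( ( num - num ) / num ) $]
Step 4: shift /. Stack=[T /] ptr=2 lookahead=( remaining=[( ( num - num ) / num ) $]
Step 5: shift (. Stack=[T / (] ptr=3 lookahead=( remaining=[( num - num ) / num ) $]
Step 6: shift (. Stack=[T / ( (] ptr=4 lookahead=num remaining=[num - num ) / num ) $]
Step 7: shift num. Stack=[T / ( ( num] ptr=5 lookahead=- remaining=[- num ) / num ) $]
Step 8: reduce F->num. Stack=[T / ( ( F] ptr=5 lookahead=- remaining=[- num ) / num ) $]
Step 9: reduce T->F. Stack=[T / ( ( T] ptr=5 lookahead=- remaining=[- num ) / num ) $]
Step 10: reduce E->T. Stack=[T / ( ( E] ptr=5 lookahead=- remaining=[- num ) / num ) $]
Step 11: shift -. Stack=[T / ( ( E -] ptr=6 lookahead=num remaining=[num ) / num ) $]
Step 12: shift num. Stack=[T / ( ( E - num] ptr=7 lookahead=) remaining=[) / num ) $]
Step 13: reduce F->num. Stack=[T / ( ( E - F] ptr=7 lookahead=) remaining=[) / num ) $]
Step 14: reduce T->F. Stack=[T / ( ( E - T] ptr=7 lookahead=) remaining=[) / num ) $]
Step 15: reduce E->E - T. Stack=[T / ( ( E] ptr=7 lookahead=) remaining=[) / num ) $]
Step 16: shift ). Stack=[T / ( ( E )] ptr=8 lookahead=/ remaining=[/ num ) $]
Step 17: reduce F->( E ). Stack=[T / ( F] ptr=8 lookahead=/ remaining=[/ num ) $]
Step 18: reduce T->F. Stack=[T / ( T] ptr=8 lookahead=/ remaining=[/ num ) $]
Step 19: shift /. Stack=[T / ( T /] ptr=9 lookahead=num remaining=[num ) $]
Step 20: shift num. Stack=[T / ( T / num] ptr=10 lookahead=) remaining=[) $]
Step 21: reduce F->num. Stack=[T / ( T / F] ptr=10 lookahead=) remaining=[) $]
Step 22: reduce T->T / F. Stack=[T / ( T] ptr=10 lookahead=) remaining=[) $]
Step 23: reduce E->T. Stack=[T / ( E] ptr=10 lookahead=) remaining=[) $]
Step 24: shift ). Stack=[T / ( E )] ptr=11 lookahead=$ remaining=[$]
Step 25: reduce F->( E ). Stack=[T / F] ptr=11 lookahead=$ remaining=[$]
Step 26: reduce T->T / F. Stack=[T] ptr=11 lookahead=$ remaining=[$]
Step 27: reduce E->T. Stack=[E] ptr=11 lookahead=$ remaining=[$]
Step 28: accept. Stack=[E] ptr=11 lookahead=$ remaining=[$]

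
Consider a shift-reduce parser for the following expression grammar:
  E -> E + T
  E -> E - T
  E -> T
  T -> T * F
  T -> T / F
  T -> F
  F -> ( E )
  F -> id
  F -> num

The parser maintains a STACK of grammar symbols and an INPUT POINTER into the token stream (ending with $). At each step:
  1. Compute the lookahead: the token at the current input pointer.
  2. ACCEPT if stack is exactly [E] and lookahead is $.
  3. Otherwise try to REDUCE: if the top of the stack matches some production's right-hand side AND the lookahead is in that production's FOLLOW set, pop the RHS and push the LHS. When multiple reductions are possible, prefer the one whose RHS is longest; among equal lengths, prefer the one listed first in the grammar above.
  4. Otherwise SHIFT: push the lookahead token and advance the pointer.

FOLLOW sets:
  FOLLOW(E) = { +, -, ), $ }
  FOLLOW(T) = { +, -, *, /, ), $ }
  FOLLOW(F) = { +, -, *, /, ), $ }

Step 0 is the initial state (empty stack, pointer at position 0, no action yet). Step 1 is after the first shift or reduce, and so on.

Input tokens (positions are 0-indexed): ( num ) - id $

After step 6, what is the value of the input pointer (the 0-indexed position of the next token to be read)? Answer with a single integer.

Step 1: shift (. Stack=[(] ptr=1 lookahead=num remaining=[num ) - id $]
Step 2: shift num. Stack=[( num] ptr=2 lookahead=) remaining=[) - id $]
Step 3: reduce F->num. Stack=[( F] ptr=2 lookahead=) remaining=[) - id $]
Step 4: reduce T->F. Stack=[( T] ptr=2 lookahead=) remaining=[) - id $]
Step 5: reduce E->T. Stack=[( E] ptr=2 lookahead=) remaining=[) - id $]
Step 6: shift ). Stack=[( E )] ptr=3 lookahead=- remaining=[- id $]

Answer: 3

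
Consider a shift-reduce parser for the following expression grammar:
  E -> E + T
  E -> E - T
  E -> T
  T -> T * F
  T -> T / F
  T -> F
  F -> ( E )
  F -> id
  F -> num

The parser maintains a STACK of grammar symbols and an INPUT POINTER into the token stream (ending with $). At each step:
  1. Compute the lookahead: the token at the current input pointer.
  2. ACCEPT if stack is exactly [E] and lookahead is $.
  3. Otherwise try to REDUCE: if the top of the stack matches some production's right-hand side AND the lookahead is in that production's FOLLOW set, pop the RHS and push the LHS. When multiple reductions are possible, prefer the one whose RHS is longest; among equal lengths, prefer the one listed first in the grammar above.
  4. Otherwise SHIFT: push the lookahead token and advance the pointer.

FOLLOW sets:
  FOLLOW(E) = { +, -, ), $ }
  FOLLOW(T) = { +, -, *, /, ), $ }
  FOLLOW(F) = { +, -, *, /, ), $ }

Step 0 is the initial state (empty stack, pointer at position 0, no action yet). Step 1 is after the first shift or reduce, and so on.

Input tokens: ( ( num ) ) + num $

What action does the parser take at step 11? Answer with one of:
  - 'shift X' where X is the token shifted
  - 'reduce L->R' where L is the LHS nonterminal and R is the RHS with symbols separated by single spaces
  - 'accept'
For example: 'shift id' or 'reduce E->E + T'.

Answer: shift )

Derivation:
Step 1: shift (. Stack=[(] ptr=1 lookahead=( remaining=[( num ) ) + num $]
Step 2: shift (. Stack=[( (] ptr=2 lookahead=num remaining=[num ) ) + num $]
Step 3: shift num. Stack=[( ( num] ptr=3 lookahead=) remaining=[) ) + num $]
Step 4: reduce F->num. Stack=[( ( F] ptr=3 lookahead=) remaining=[) ) + num $]
Step 5: reduce T->F. Stack=[( ( T] ptr=3 lookahead=) remaining=[) ) + num $]
Step 6: reduce E->T. Stack=[( ( E] ptr=3 lookahead=) remaining=[) ) + num $]
Step 7: shift ). Stack=[( ( E )] ptr=4 lookahead=) remaining=[) + num $]
Step 8: reduce F->( E ). Stack=[( F] ptr=4 lookahead=) remaining=[) + num $]
Step 9: reduce T->F. Stack=[( T] ptr=4 lookahead=) remaining=[) + num $]
Step 10: reduce E->T. Stack=[( E] ptr=4 lookahead=) remaining=[) + num $]
Step 11: shift ). Stack=[( E )] ptr=5 lookahead=+ remaining=[+ num $]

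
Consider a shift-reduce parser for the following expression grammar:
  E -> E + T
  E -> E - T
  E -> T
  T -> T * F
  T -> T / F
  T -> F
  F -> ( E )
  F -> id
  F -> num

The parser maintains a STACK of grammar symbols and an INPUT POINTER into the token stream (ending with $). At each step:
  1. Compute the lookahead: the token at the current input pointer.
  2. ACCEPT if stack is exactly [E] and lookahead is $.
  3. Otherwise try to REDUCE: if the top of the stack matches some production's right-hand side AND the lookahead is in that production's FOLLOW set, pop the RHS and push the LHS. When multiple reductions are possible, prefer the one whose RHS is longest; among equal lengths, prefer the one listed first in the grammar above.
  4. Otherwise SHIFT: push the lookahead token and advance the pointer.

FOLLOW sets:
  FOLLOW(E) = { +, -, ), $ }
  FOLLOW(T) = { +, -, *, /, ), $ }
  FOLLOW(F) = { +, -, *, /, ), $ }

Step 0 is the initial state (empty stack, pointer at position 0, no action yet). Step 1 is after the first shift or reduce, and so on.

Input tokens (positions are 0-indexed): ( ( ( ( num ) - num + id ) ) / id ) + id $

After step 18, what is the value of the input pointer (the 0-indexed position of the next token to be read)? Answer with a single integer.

Answer: 9

Derivation:
Step 1: shift (. Stack=[(] ptr=1 lookahead=( remaining=[( ( ( num ) - num + id ) ) / id ) + id $]
Step 2: shift (. Stack=[( (] ptr=2 lookahead=( remaining=[( ( num ) - num + id ) ) / id ) + id $]
Step 3: shift (. Stack=[( ( (] ptr=3 lookahead=( remaining=[( num ) - num + id ) ) / id ) + id $]
Step 4: shift (. Stack=[( ( ( (] ptr=4 lookahead=num remaining=[num ) - num + id ) ) / id ) + id $]
Step 5: shift num. Stack=[( ( ( ( num] ptr=5 lookahead=) remaining=[) - num + id ) ) / id ) + id $]
Step 6: reduce F->num. Stack=[( ( ( ( F] ptr=5 lookahead=) remaining=[) - num + id ) ) / id ) + id $]
Step 7: reduce T->F. Stack=[( ( ( ( T] ptr=5 lookahead=) remaining=[) - num + id ) ) / id ) + id $]
Step 8: reduce E->T. Stack=[( ( ( ( E] ptr=5 lookahead=) remaining=[) - num + id ) ) / id ) + id $]
Step 9: shift ). Stack=[( ( ( ( E )] ptr=6 lookahead=- remaining=[- num + id ) ) / id ) + id $]
Step 10: reduce F->( E ). Stack=[( ( ( F] ptr=6 lookahead=- remaining=[- num + id ) ) / id ) + id $]
Step 11: reduce T->F. Stack=[( ( ( T] ptr=6 lookahead=- remaining=[- num + id ) ) / id ) + id $]
Step 12: reduce E->T. Stack=[( ( ( E] ptr=6 lookahead=- remaining=[- num + id ) ) / id ) + id $]
Step 13: shift -. Stack=[( ( ( E -] ptr=7 lookahead=num remaining=[num + id ) ) / id ) + id $]
Step 14: shift num. Stack=[( ( ( E - num] ptr=8 lookahead=+ remaining=[+ id ) ) / id ) + id $]
Step 15: reduce F->num. Stack=[( ( ( E - F] ptr=8 lookahead=+ remaining=[+ id ) ) / id ) + id $]
Step 16: reduce T->F. Stack=[( ( ( E - T] ptr=8 lookahead=+ remaining=[+ id ) ) / id ) + id $]
Step 17: reduce E->E - T. Stack=[( ( ( E] ptr=8 lookahead=+ remaining=[+ id ) ) / id ) + id $]
Step 18: shift +. Stack=[( ( ( E +] ptr=9 lookahead=id remaining=[id ) ) / id ) + id $]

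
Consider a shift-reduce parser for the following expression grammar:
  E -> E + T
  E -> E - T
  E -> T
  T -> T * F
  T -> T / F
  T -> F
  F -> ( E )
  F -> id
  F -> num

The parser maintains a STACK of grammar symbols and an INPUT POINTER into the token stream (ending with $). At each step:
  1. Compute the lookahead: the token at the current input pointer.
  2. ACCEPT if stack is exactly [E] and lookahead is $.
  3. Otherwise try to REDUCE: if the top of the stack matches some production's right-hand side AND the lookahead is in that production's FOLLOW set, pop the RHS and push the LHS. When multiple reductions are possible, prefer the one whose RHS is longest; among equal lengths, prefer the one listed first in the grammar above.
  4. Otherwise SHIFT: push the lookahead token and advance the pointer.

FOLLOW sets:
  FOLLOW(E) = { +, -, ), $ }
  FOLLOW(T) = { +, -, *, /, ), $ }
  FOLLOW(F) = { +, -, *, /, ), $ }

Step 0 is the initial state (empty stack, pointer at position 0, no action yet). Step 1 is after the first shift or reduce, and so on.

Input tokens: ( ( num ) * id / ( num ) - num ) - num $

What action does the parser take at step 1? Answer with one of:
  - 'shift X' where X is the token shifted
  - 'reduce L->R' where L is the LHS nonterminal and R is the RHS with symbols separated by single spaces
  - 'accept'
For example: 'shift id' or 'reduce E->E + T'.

Answer: shift (

Derivation:
Step 1: shift (. Stack=[(] ptr=1 lookahead=( remaining=[( num ) * id / ( num ) - num ) - num $]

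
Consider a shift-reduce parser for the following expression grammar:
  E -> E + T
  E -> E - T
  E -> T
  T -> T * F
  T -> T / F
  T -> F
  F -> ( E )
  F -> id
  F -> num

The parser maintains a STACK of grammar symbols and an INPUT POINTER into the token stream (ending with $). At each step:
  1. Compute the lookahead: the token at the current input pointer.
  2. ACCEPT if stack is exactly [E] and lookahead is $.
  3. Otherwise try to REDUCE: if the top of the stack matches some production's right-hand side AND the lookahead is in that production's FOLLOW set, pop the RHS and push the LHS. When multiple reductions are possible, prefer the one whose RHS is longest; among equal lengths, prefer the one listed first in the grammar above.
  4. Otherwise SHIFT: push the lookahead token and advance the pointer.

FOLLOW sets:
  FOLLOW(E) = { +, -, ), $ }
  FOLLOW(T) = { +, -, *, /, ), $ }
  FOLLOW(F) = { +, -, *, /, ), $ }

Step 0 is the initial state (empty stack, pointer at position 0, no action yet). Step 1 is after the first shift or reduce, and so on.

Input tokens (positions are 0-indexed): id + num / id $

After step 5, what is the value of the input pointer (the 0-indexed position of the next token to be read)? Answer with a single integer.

Step 1: shift id. Stack=[id] ptr=1 lookahead=+ remaining=[+ num / id $]
Step 2: reduce F->id. Stack=[F] ptr=1 lookahead=+ remaining=[+ num / id $]
Step 3: reduce T->F. Stack=[T] ptr=1 lookahead=+ remaining=[+ num / id $]
Step 4: reduce E->T. Stack=[E] ptr=1 lookahead=+ remaining=[+ num / id $]
Step 5: shift +. Stack=[E +] ptr=2 lookahead=num remaining=[num / id $]

Answer: 2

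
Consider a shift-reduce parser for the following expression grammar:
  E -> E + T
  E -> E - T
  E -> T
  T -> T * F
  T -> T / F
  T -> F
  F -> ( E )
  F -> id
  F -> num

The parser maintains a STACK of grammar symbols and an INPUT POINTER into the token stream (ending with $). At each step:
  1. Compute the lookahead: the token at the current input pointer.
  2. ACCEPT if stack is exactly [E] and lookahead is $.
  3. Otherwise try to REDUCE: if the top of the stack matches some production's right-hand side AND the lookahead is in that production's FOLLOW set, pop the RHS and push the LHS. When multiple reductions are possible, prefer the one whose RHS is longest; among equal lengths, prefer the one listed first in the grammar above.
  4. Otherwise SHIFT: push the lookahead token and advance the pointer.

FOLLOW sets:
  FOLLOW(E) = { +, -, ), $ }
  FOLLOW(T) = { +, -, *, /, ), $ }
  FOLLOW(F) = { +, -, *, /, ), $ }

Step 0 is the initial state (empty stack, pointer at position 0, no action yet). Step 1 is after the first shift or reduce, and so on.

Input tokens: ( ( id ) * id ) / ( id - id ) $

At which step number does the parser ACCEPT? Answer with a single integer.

Answer: 33

Derivation:
Step 1: shift (. Stack=[(] ptr=1 lookahead=( remaining=[( id ) * id ) / ( id - id ) $]
Step 2: shift (. Stack=[( (] ptr=2 lookahead=id remaining=[id ) * id ) / ( id - id ) $]
Step 3: shift id. Stack=[( ( id] ptr=3 lookahead=) remaining=[) * id ) / ( id - id ) $]
Step 4: reduce F->id. Stack=[( ( F] ptr=3 lookahead=) remaining=[) * id ) / ( id - id ) $]
Step 5: reduce T->F. Stack=[( ( T] ptr=3 lookahead=) remaining=[) * id ) / ( id - id ) $]
Step 6: reduce E->T. Stack=[( ( E] ptr=3 lookahead=) remaining=[) * id ) / ( id - id ) $]
Step 7: shift ). Stack=[( ( E )] ptr=4 lookahead=* remaining=[* id ) / ( id - id ) $]
Step 8: reduce F->( E ). Stack=[( F] ptr=4 lookahead=* remaining=[* id ) / ( id - id ) $]
Step 9: reduce T->F. Stack=[( T] ptr=4 lookahead=* remaining=[* id ) / ( id - id ) $]
Step 10: shift *. Stack=[( T *] ptr=5 lookahead=id remaining=[id ) / ( id - id ) $]
Step 11: shift id. Stack=[( T * id] ptr=6 lookahead=) remaining=[) / ( id - id ) $]
Step 12: reduce F->id. Stack=[( T * F] ptr=6 lookahead=) remaining=[) / ( id - id ) $]
Step 13: reduce T->T * F. Stack=[( T] ptr=6 lookahead=) remaining=[) / ( id - id ) $]
Step 14: reduce E->T. Stack=[( E] ptr=6 lookahead=) remaining=[) / ( id - id ) $]
Step 15: shift ). Stack=[( E )] ptr=7 lookahead=/ remaining=[/ ( id - id ) $]
Step 16: reduce F->( E ). Stack=[F] ptr=7 lookahead=/ remaining=[/ ( id - id ) $]
Step 17: reduce T->F. Stack=[T] ptr=7 lookahead=/ remaining=[/ ( id - id ) $]
Step 18: shift /. Stack=[T /] ptr=8 lookahead=( remaining=[( id - id ) $]
Step 19: shift (. Stack=[T / (] ptr=9 lookahead=id remaining=[id - id ) $]
Step 20: shift id. Stack=[T / ( id] ptr=10 lookahead=- remaining=[- id ) $]
Step 21: reduce F->id. Stack=[T / ( F] ptr=10 lookahead=- remaining=[- id ) $]
Step 22: reduce T->F. Stack=[T / ( T] ptr=10 lookahead=- remaining=[- id ) $]
Step 23: reduce E->T. Stack=[T / ( E] ptr=10 lookahead=- remaining=[- id ) $]
Step 24: shift -. Stack=[T / ( E -] ptr=11 lookahead=id remaining=[id ) $]
Step 25: shift id. Stack=[T / ( E - id] ptr=12 lookahead=) remaining=[) $]
Step 26: reduce F->id. Stack=[T / ( E - F] ptr=12 lookahead=) remaining=[) $]
Step 27: reduce T->F. Stack=[T / ( E - T] ptr=12 lookahead=) remaining=[) $]
Step 28: reduce E->E - T. Stack=[T / ( E] ptr=12 lookahead=) remaining=[) $]
Step 29: shift ). Stack=[T / ( E )] ptr=13 lookahead=$ remaining=[$]
Step 30: reduce F->( E ). Stack=[T / F] ptr=13 lookahead=$ remaining=[$]
Step 31: reduce T->T / F. Stack=[T] ptr=13 lookahead=$ remaining=[$]
Step 32: reduce E->T. Stack=[E] ptr=13 lookahead=$ remaining=[$]
Step 33: accept. Stack=[E] ptr=13 lookahead=$ remaining=[$]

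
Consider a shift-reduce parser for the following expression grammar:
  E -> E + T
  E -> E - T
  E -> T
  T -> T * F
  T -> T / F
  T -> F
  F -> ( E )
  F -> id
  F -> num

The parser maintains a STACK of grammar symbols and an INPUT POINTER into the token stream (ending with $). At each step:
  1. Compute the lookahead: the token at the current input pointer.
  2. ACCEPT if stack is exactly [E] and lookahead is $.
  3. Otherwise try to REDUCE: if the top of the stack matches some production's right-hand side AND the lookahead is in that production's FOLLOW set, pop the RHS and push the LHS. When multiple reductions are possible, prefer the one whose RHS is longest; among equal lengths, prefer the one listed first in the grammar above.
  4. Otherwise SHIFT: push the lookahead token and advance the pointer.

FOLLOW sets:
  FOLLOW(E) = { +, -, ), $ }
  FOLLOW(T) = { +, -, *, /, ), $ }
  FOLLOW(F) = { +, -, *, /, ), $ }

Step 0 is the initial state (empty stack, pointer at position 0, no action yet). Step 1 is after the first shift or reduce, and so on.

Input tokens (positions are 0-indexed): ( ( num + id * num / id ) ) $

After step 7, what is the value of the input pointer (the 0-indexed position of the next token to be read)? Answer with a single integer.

Answer: 4

Derivation:
Step 1: shift (. Stack=[(] ptr=1 lookahead=( remaining=[( num + id * num / id ) ) $]
Step 2: shift (. Stack=[( (] ptr=2 lookahead=num remaining=[num + id * num / id ) ) $]
Step 3: shift num. Stack=[( ( num] ptr=3 lookahead=+ remaining=[+ id * num / id ) ) $]
Step 4: reduce F->num. Stack=[( ( F] ptr=3 lookahead=+ remaining=[+ id * num / id ) ) $]
Step 5: reduce T->F. Stack=[( ( T] ptr=3 lookahead=+ remaining=[+ id * num / id ) ) $]
Step 6: reduce E->T. Stack=[( ( E] ptr=3 lookahead=+ remaining=[+ id * num / id ) ) $]
Step 7: shift +. Stack=[( ( E +] ptr=4 lookahead=id remaining=[id * num / id ) ) $]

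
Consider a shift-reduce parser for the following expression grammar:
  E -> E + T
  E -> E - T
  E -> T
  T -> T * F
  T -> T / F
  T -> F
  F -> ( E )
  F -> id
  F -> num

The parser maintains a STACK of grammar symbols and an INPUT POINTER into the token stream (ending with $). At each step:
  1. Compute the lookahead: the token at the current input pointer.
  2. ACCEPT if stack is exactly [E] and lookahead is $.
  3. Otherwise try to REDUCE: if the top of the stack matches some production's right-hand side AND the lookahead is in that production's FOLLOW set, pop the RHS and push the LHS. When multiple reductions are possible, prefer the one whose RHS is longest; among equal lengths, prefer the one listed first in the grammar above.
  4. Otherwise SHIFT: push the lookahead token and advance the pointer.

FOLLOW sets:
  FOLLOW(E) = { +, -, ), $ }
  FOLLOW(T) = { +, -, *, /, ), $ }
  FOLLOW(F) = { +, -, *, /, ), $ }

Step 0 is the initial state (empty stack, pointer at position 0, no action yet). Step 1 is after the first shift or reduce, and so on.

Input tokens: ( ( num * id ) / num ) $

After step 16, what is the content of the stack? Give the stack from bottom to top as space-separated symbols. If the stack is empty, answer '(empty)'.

Step 1: shift (. Stack=[(] ptr=1 lookahead=( remaining=[( num * id ) / num ) $]
Step 2: shift (. Stack=[( (] ptr=2 lookahead=num remaining=[num * id ) / num ) $]
Step 3: shift num. Stack=[( ( num] ptr=3 lookahead=* remaining=[* id ) / num ) $]
Step 4: reduce F->num. Stack=[( ( F] ptr=3 lookahead=* remaining=[* id ) / num ) $]
Step 5: reduce T->F. Stack=[( ( T] ptr=3 lookahead=* remaining=[* id ) / num ) $]
Step 6: shift *. Stack=[( ( T *] ptr=4 lookahead=id remaining=[id ) / num ) $]
Step 7: shift id. Stack=[( ( T * id] ptr=5 lookahead=) remaining=[) / num ) $]
Step 8: reduce F->id. Stack=[( ( T * F] ptr=5 lookahead=) remaining=[) / num ) $]
Step 9: reduce T->T * F. Stack=[( ( T] ptr=5 lookahead=) remaining=[) / num ) $]
Step 10: reduce E->T. Stack=[( ( E] ptr=5 lookahead=) remaining=[) / num ) $]
Step 11: shift ). Stack=[( ( E )] ptr=6 lookahead=/ remaining=[/ num ) $]
Step 12: reduce F->( E ). Stack=[( F] ptr=6 lookahead=/ remaining=[/ num ) $]
Step 13: reduce T->F. Stack=[( T] ptr=6 lookahead=/ remaining=[/ num ) $]
Step 14: shift /. Stack=[( T /] ptr=7 lookahead=num remaining=[num ) $]
Step 15: shift num. Stack=[( T / num] ptr=8 lookahead=) remaining=[) $]
Step 16: reduce F->num. Stack=[( T / F] ptr=8 lookahead=) remaining=[) $]

Answer: ( T / F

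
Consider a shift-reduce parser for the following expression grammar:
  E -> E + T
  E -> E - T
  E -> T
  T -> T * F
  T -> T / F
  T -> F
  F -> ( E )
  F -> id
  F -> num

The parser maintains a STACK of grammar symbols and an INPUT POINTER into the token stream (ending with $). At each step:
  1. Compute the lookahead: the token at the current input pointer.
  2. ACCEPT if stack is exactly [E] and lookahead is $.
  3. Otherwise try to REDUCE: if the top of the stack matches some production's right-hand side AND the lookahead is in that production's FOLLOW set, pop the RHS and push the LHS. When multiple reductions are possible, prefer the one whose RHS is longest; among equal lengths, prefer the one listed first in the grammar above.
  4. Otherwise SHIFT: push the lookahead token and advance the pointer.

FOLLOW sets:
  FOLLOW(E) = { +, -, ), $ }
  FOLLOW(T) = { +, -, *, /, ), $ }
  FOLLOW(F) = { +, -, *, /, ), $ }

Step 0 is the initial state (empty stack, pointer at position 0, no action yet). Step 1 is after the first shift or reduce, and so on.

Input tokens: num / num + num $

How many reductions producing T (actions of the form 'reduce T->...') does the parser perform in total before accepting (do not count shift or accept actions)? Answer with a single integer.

Step 1: shift num. Stack=[num] ptr=1 lookahead=/ remaining=[/ num + num $]
Step 2: reduce F->num. Stack=[F] ptr=1 lookahead=/ remaining=[/ num + num $]
Step 3: reduce T->F. Stack=[T] ptr=1 lookahead=/ remaining=[/ num + num $]
Step 4: shift /. Stack=[T /] ptr=2 lookahead=num remaining=[num + num $]
Step 5: shift num. Stack=[T / num] ptr=3 lookahead=+ remaining=[+ num $]
Step 6: reduce F->num. Stack=[T / F] ptr=3 lookahead=+ remaining=[+ num $]
Step 7: reduce T->T / F. Stack=[T] ptr=3 lookahead=+ remaining=[+ num $]
Step 8: reduce E->T. Stack=[E] ptr=3 lookahead=+ remaining=[+ num $]
Step 9: shift +. Stack=[E +] ptr=4 lookahead=num remaining=[num $]
Step 10: shift num. Stack=[E + num] ptr=5 lookahead=$ remaining=[$]
Step 11: reduce F->num. Stack=[E + F] ptr=5 lookahead=$ remaining=[$]
Step 12: reduce T->F. Stack=[E + T] ptr=5 lookahead=$ remaining=[$]
Step 13: reduce E->E + T. Stack=[E] ptr=5 lookahead=$ remaining=[$]
Step 14: accept. Stack=[E] ptr=5 lookahead=$ remaining=[$]

Answer: 3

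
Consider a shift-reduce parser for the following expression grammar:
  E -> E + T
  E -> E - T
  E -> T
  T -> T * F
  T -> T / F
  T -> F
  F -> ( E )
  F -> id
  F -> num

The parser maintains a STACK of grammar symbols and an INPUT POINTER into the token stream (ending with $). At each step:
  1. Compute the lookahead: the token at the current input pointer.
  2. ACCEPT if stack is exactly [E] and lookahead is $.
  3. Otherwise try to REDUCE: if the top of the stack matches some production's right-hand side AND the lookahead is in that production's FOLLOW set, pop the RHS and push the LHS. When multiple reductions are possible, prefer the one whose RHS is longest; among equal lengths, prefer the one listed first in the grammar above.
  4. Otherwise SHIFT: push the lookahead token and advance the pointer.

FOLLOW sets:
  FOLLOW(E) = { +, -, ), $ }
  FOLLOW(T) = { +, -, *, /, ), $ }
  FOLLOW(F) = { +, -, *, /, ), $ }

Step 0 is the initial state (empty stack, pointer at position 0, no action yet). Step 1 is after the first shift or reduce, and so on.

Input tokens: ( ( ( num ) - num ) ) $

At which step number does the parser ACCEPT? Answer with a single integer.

Step 1: shift (. Stack=[(] ptr=1 lookahead=( remaining=[( ( num ) - num ) ) $]
Step 2: shift (. Stack=[( (] ptr=2 lookahead=( remaining=[( num ) - num ) ) $]
Step 3: shift (. Stack=[( ( (] ptr=3 lookahead=num remaining=[num ) - num ) ) $]
Step 4: shift num. Stack=[( ( ( num] ptr=4 lookahead=) remaining=[) - num ) ) $]
Step 5: reduce F->num. Stack=[( ( ( F] ptr=4 lookahead=) remaining=[) - num ) ) $]
Step 6: reduce T->F. Stack=[( ( ( T] ptr=4 lookahead=) remaining=[) - num ) ) $]
Step 7: reduce E->T. Stack=[( ( ( E] ptr=4 lookahead=) remaining=[) - num ) ) $]
Step 8: shift ). Stack=[( ( ( E )] ptr=5 lookahead=- remaining=[- num ) ) $]
Step 9: reduce F->( E ). Stack=[( ( F] ptr=5 lookahead=- remaining=[- num ) ) $]
Step 10: reduce T->F. Stack=[( ( T] ptr=5 lookahead=- remaining=[- num ) ) $]
Step 11: reduce E->T. Stack=[( ( E] ptr=5 lookahead=- remaining=[- num ) ) $]
Step 12: shift -. Stack=[( ( E -] ptr=6 lookahead=num remaining=[num ) ) $]
Step 13: shift num. Stack=[( ( E - num] ptr=7 lookahead=) remaining=[) ) $]
Step 14: reduce F->num. Stack=[( ( E - F] ptr=7 lookahead=) remaining=[) ) $]
Step 15: reduce T->F. Stack=[( ( E - T] ptr=7 lookahead=) remaining=[) ) $]
Step 16: reduce E->E - T. Stack=[( ( E] ptr=7 lookahead=) remaining=[) ) $]
Step 17: shift ). Stack=[( ( E )] ptr=8 lookahead=) remaining=[) $]
Step 18: reduce F->( E ). Stack=[( F] ptr=8 lookahead=) remaining=[) $]
Step 19: reduce T->F. Stack=[( T] ptr=8 lookahead=) remaining=[) $]
Step 20: reduce E->T. Stack=[( E] ptr=8 lookahead=) remaining=[) $]
Step 21: shift ). Stack=[( E )] ptr=9 lookahead=$ remaining=[$]
Step 22: reduce F->( E ). Stack=[F] ptr=9 lookahead=$ remaining=[$]
Step 23: reduce T->F. Stack=[T] ptr=9 lookahead=$ remaining=[$]
Step 24: reduce E->T. Stack=[E] ptr=9 lookahead=$ remaining=[$]
Step 25: accept. Stack=[E] ptr=9 lookahead=$ remaining=[$]

Answer: 25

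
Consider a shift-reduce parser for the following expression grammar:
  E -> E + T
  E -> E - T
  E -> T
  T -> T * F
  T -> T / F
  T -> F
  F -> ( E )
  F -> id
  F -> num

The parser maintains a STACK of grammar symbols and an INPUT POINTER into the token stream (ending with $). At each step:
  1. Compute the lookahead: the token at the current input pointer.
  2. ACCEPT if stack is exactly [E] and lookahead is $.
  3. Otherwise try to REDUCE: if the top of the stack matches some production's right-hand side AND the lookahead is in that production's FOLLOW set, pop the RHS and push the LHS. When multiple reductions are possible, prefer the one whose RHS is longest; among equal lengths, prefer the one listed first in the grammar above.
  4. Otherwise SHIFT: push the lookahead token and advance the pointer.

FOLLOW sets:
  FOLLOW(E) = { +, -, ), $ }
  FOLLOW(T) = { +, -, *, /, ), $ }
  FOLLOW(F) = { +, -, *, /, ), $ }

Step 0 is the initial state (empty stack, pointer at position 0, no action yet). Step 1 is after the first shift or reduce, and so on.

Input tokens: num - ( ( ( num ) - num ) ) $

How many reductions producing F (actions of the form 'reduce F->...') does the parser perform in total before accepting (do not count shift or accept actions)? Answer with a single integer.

Answer: 6

Derivation:
Step 1: shift num. Stack=[num] ptr=1 lookahead=- remaining=[- ( ( ( num ) - num ) ) $]
Step 2: reduce F->num. Stack=[F] ptr=1 lookahead=- remaining=[- ( ( ( num ) - num ) ) $]
Step 3: reduce T->F. Stack=[T] ptr=1 lookahead=- remaining=[- ( ( ( num ) - num ) ) $]
Step 4: reduce E->T. Stack=[E] ptr=1 lookahead=- remaining=[- ( ( ( num ) - num ) ) $]
Step 5: shift -. Stack=[E -] ptr=2 lookahead=( remaining=[( ( ( num ) - num ) ) $]
Step 6: shift (. Stack=[E - (] ptr=3 lookahead=( remaining=[( ( num ) - num ) ) $]
Step 7: shift (. Stack=[E - ( (] ptr=4 lookahead=( remaining=[( num ) - num ) ) $]
Step 8: shift (. Stack=[E - ( ( (] ptr=5 lookahead=num remaining=[num ) - num ) ) $]
Step 9: shift num. Stack=[E - ( ( ( num] ptr=6 lookahead=) remaining=[) - num ) ) $]
Step 10: reduce F->num. Stack=[E - ( ( ( F] ptr=6 lookahead=) remaining=[) - num ) ) $]
Step 11: reduce T->F. Stack=[E - ( ( ( T] ptr=6 lookahead=) remaining=[) - num ) ) $]
Step 12: reduce E->T. Stack=[E - ( ( ( E] ptr=6 lookahead=) remaining=[) - num ) ) $]
Step 13: shift ). Stack=[E - ( ( ( E )] ptr=7 lookahead=- remaining=[- num ) ) $]
Step 14: reduce F->( E ). Stack=[E - ( ( F] ptr=7 lookahead=- remaining=[- num ) ) $]
Step 15: reduce T->F. Stack=[E - ( ( T] ptr=7 lookahead=- remaining=[- num ) ) $]
Step 16: reduce E->T. Stack=[E - ( ( E] ptr=7 lookahead=- remaining=[- num ) ) $]
Step 17: shift -. Stack=[E - ( ( E -] ptr=8 lookahead=num remaining=[num ) ) $]
Step 18: shift num. Stack=[E - ( ( E - num] ptr=9 lookahead=) remaining=[) ) $]
Step 19: reduce F->num. Stack=[E - ( ( E - F] ptr=9 lookahead=) remaining=[) ) $]
Step 20: reduce T->F. Stack=[E - ( ( E - T] ptr=9 lookahead=) remaining=[) ) $]
Step 21: reduce E->E - T. Stack=[E - ( ( E] ptr=9 lookahead=) remaining=[) ) $]
Step 22: shift ). Stack=[E - ( ( E )] ptr=10 lookahead=) remaining=[) $]
Step 23: reduce F->( E ). Stack=[E - ( F] ptr=10 lookahead=) remaining=[) $]
Step 24: reduce T->F. Stack=[E - ( T] ptr=10 lookahead=) remaining=[) $]
Step 25: reduce E->T. Stack=[E - ( E] ptr=10 lookahead=) remaining=[) $]
Step 26: shift ). Stack=[E - ( E )] ptr=11 lookahead=$ remaining=[$]
Step 27: reduce F->( E ). Stack=[E - F] ptr=11 lookahead=$ remaining=[$]
Step 28: reduce T->F. Stack=[E - T] ptr=11 lookahead=$ remaining=[$]
Step 29: reduce E->E - T. Stack=[E] ptr=11 lookahead=$ remaining=[$]
Step 30: accept. Stack=[E] ptr=11 lookahead=$ remaining=[$]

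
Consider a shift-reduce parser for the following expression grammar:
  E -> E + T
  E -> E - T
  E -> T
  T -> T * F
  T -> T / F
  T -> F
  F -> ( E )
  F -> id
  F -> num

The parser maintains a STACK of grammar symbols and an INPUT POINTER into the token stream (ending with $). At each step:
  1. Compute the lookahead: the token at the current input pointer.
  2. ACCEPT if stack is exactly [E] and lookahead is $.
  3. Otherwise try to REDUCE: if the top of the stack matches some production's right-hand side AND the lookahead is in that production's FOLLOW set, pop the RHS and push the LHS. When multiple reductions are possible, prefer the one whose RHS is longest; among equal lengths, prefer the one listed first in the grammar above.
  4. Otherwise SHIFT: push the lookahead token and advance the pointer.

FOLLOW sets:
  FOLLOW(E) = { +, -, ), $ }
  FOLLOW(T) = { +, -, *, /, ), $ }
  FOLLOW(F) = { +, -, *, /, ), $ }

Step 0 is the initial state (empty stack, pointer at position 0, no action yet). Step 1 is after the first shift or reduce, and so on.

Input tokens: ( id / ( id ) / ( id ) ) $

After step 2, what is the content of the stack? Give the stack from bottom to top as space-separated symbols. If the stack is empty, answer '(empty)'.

Step 1: shift (. Stack=[(] ptr=1 lookahead=id remaining=[id / ( id ) / ( id ) ) $]
Step 2: shift id. Stack=[( id] ptr=2 lookahead=/ remaining=[/ ( id ) / ( id ) ) $]

Answer: ( id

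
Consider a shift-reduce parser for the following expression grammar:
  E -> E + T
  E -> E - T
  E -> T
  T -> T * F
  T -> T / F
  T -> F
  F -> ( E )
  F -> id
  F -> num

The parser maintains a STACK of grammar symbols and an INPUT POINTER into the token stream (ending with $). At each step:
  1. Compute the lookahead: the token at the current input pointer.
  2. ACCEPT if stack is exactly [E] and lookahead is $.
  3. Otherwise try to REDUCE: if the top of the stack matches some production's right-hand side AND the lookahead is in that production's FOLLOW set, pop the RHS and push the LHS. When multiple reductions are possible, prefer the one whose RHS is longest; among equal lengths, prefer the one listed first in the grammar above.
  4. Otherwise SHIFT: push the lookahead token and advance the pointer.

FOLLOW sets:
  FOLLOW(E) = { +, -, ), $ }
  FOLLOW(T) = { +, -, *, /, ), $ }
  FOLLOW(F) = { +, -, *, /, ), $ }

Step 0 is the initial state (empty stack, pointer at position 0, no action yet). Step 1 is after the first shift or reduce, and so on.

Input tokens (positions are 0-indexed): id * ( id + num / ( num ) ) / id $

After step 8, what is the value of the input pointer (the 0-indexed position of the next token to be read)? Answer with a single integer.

Answer: 4

Derivation:
Step 1: shift id. Stack=[id] ptr=1 lookahead=* remaining=[* ( id + num / ( num ) ) / id $]
Step 2: reduce F->id. Stack=[F] ptr=1 lookahead=* remaining=[* ( id + num / ( num ) ) / id $]
Step 3: reduce T->F. Stack=[T] ptr=1 lookahead=* remaining=[* ( id + num / ( num ) ) / id $]
Step 4: shift *. Stack=[T *] ptr=2 lookahead=( remaining=[( id + num / ( num ) ) / id $]
Step 5: shift (. Stack=[T * (] ptr=3 lookahead=id remaining=[id + num / ( num ) ) / id $]
Step 6: shift id. Stack=[T * ( id] ptr=4 lookahead=+ remaining=[+ num / ( num ) ) / id $]
Step 7: reduce F->id. Stack=[T * ( F] ptr=4 lookahead=+ remaining=[+ num / ( num ) ) / id $]
Step 8: reduce T->F. Stack=[T * ( T] ptr=4 lookahead=+ remaining=[+ num / ( num ) ) / id $]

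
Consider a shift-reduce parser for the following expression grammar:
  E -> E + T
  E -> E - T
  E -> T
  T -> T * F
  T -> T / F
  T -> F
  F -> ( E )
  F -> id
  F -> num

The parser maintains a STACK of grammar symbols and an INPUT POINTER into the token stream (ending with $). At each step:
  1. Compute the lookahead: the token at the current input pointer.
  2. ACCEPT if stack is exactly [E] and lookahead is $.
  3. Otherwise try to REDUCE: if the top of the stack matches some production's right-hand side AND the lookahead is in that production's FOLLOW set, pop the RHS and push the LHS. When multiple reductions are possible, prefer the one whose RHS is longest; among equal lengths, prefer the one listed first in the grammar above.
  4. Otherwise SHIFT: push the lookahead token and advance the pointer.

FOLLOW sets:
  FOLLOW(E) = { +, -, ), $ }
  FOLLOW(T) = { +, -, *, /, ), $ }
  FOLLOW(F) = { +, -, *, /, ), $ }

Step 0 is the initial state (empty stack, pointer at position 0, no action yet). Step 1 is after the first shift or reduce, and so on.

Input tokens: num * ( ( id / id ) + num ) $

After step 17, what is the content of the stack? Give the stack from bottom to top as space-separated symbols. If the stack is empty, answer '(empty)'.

Step 1: shift num. Stack=[num] ptr=1 lookahead=* remaining=[* ( ( id / id ) + num ) $]
Step 2: reduce F->num. Stack=[F] ptr=1 lookahead=* remaining=[* ( ( id / id ) + num ) $]
Step 3: reduce T->F. Stack=[T] ptr=1 lookahead=* remaining=[* ( ( id / id ) + num ) $]
Step 4: shift *. Stack=[T *] ptr=2 lookahead=( remaining=[( ( id / id ) + num ) $]
Step 5: shift (. Stack=[T * (] ptr=3 lookahead=( remaining=[( id / id ) + num ) $]
Step 6: shift (. Stack=[T * ( (] ptr=4 lookahead=id remaining=[id / id ) + num ) $]
Step 7: shift id. Stack=[T * ( ( id] ptr=5 lookahead=/ remaining=[/ id ) + num ) $]
Step 8: reduce F->id. Stack=[T * ( ( F] ptr=5 lookahead=/ remaining=[/ id ) + num ) $]
Step 9: reduce T->F. Stack=[T * ( ( T] ptr=5 lookahead=/ remaining=[/ id ) + num ) $]
Step 10: shift /. Stack=[T * ( ( T /] ptr=6 lookahead=id remaining=[id ) + num ) $]
Step 11: shift id. Stack=[T * ( ( T / id] ptr=7 lookahead=) remaining=[) + num ) $]
Step 12: reduce F->id. Stack=[T * ( ( T / F] ptr=7 lookahead=) remaining=[) + num ) $]
Step 13: reduce T->T / F. Stack=[T * ( ( T] ptr=7 lookahead=) remaining=[) + num ) $]
Step 14: reduce E->T. Stack=[T * ( ( E] ptr=7 lookahead=) remaining=[) + num ) $]
Step 15: shift ). Stack=[T * ( ( E )] ptr=8 lookahead=+ remaining=[+ num ) $]
Step 16: reduce F->( E ). Stack=[T * ( F] ptr=8 lookahead=+ remaining=[+ num ) $]
Step 17: reduce T->F. Stack=[T * ( T] ptr=8 lookahead=+ remaining=[+ num ) $]

Answer: T * ( T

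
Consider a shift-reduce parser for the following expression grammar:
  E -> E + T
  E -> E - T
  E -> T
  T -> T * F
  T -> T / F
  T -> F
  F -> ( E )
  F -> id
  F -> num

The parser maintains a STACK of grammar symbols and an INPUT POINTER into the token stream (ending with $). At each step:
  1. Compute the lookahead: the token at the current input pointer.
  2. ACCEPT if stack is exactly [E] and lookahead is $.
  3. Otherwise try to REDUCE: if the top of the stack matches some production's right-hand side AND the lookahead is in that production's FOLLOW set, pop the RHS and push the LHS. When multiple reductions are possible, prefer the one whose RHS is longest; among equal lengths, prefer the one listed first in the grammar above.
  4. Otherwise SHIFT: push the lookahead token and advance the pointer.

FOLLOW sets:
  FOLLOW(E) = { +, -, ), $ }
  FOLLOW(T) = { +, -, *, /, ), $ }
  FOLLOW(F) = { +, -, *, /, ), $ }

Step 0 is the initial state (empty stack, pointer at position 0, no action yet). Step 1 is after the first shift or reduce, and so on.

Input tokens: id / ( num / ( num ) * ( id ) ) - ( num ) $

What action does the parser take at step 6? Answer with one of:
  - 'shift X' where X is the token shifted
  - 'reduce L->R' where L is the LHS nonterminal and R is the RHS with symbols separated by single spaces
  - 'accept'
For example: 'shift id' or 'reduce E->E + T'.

Answer: shift num

Derivation:
Step 1: shift id. Stack=[id] ptr=1 lookahead=/ remaining=[/ ( num / ( num ) * ( id ) ) - ( num ) $]
Step 2: reduce F->id. Stack=[F] ptr=1 lookahead=/ remaining=[/ ( num / ( num ) * ( id ) ) - ( num ) $]
Step 3: reduce T->F. Stack=[T] ptr=1 lookahead=/ remaining=[/ ( num / ( num ) * ( id ) ) - ( num ) $]
Step 4: shift /. Stack=[T /] ptr=2 lookahead=( remaining=[( num / ( num ) * ( id ) ) - ( num ) $]
Step 5: shift (. Stack=[T / (] ptr=3 lookahead=num remaining=[num / ( num ) * ( id ) ) - ( num ) $]
Step 6: shift num. Stack=[T / ( num] ptr=4 lookahead=/ remaining=[/ ( num ) * ( id ) ) - ( num ) $]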